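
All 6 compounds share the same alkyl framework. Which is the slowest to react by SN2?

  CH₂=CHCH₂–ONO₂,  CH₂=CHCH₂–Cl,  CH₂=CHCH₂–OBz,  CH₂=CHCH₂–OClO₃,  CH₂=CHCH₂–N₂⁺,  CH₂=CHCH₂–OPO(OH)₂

Identical carbon frameworks mean the comparison reduces to leaving-group quality.
A good leaving group is a weak base: the lower the pKₐ of its conjugate acid, the more readily it departs.
CH₂=CHCH₂–N₂⁺ loses N₂: no meaningful conjugate acid; N₂ departs as an exceptionally stable neutral molecule
CH₂=CHCH₂–OClO₃ loses ClO₄⁻: pKₐ(HClO₄) ≈ -10
CH₂=CHCH₂–Cl loses Cl⁻: pKₐ(HCl) ≈ -7
CH₂=CHCH₂–ONO₂ loses NO₃⁻: pKₐ(HNO₃) ≈ -1.3
CH₂=CHCH₂–OPO(OH)₂ loses H₂PO₄⁻: pKₐ(H₃PO₄) ≈ 2.1
CH₂=CHCH₂–OBz loses PhCOO⁻: pKₐ(C₆H₅COOH) ≈ 4.2

CH₂=CHCH₂–OBz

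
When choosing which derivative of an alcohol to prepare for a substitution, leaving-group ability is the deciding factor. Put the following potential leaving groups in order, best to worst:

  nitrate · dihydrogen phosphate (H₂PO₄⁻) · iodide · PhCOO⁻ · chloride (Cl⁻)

Leaving-group ability tracks the stability of the departed species; conjugate-acid pKₐ is the usual yardstick (lower pKₐ → better LG).
iodide: pKₐ(HI) ≈ -10 — large, highly polarisable; very weak base
chloride (Cl⁻): pKₐ(HCl) ≈ -7 — moderately weak base
nitrate: pKₐ(HNO₃) ≈ -1.3
dihydrogen phosphate (H₂PO₄⁻): pKₐ(H₃PO₄) ≈ 2.1
PhCOO⁻: pKₐ(C₆H₅COOH) ≈ 4.2

iodide > chloride (Cl⁻) > nitrate > dihydrogen phosphate (H₂PO₄⁻) > PhCOO⁻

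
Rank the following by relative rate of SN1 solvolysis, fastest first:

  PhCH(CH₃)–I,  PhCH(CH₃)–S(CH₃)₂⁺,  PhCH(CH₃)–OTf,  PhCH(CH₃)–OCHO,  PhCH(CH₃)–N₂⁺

Same R in every case — rank the leaving groups.
The more stable X⁻ (or X) is on its own — i.e. the weaker a base it is — the better a leaving group it makes.
PhCH(CH₃)–N₂⁺ loses N₂: no meaningful conjugate acid; N₂ departs as an exceptionally stable neutral molecule
PhCH(CH₃)–OTf loses OTf⁻: pKₐ(CF₃SO₃H (triflic acid)) ≈ -14
PhCH(CH₃)–I loses I⁻: pKₐ(HI) ≈ -10
PhCH(CH₃)–S(CH₃)₂⁺ loses SR'₂: pKₐ(R'₂SH⁺) ≈ -7
PhCH(CH₃)–OCHO loses HCOO⁻: pKₐ(HCOOH) ≈ 3.8

PhCH(CH₃)–N₂⁺ > PhCH(CH₃)–OTf > PhCH(CH₃)–I > PhCH(CH₃)–S(CH₃)₂⁺ > PhCH(CH₃)–OCHO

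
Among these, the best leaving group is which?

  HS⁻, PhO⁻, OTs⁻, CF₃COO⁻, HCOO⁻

OTs⁻: pKₐ(p-CH₃C₆H₄SO₃H (TsOH)) ≈ -2.8
CF₃COO⁻: pKₐ(CF₃COOH) ≈ 0.2
HCOO⁻: pKₐ(HCOOH) ≈ 3.8
HS⁻: pKₐ(H₂S) ≈ 7
PhO⁻: pKₐ(C₆H₅OH (phenol)) ≈ 10

OTs⁻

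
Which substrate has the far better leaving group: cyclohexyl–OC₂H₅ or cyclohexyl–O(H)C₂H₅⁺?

cyclohexyl–O(H)C₂H₅⁺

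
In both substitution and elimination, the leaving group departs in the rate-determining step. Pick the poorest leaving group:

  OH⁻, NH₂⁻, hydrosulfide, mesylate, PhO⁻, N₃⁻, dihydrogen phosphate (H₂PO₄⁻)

Leaving-group ability tracks the stability of the departed species; conjugate-acid pKₐ is the usual yardstick (lower pKₐ → better LG).
mesylate: pKₐ(CH₃SO₃H (MsOH)) ≈ -1.9
dihydrogen phosphate (H₂PO₄⁻): pKₐ(H₃PO₄) ≈ 2.1
N₃⁻: pKₐ(HN₃) ≈ 4.7
hydrosulfide: pKₐ(H₂S) ≈ 7
PhO⁻: pKₐ(C₆H₅OH (phenol)) ≈ 10
OH⁻: pKₐ(H₂O) ≈ 15.7
NH₂⁻: pKₐ(NH₃) ≈ 38

NH₂⁻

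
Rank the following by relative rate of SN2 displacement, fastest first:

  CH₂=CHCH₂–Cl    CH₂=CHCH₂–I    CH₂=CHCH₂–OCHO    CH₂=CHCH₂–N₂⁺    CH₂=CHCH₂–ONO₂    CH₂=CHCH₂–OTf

Identical carbon frameworks mean the comparison reduces to leaving-group quality.
A good leaving group is a weak base: the lower the pKₐ of its conjugate acid, the more readily it departs.
CH₂=CHCH₂–N₂⁺ loses N₂: no meaningful conjugate acid; N₂ departs as an exceptionally stable neutral molecule
CH₂=CHCH₂–OTf loses OTf⁻: pKₐ(CF₃SO₃H (triflic acid)) ≈ -14
CH₂=CHCH₂–I loses I⁻: pKₐ(HI) ≈ -10
CH₂=CHCH₂–Cl loses Cl⁻: pKₐ(HCl) ≈ -7
CH₂=CHCH₂–ONO₂ loses NO₃⁻: pKₐ(HNO₃) ≈ -1.3
CH₂=CHCH₂–OCHO loses HCOO⁻: pKₐ(HCOOH) ≈ 3.8

CH₂=CHCH₂–N₂⁺ > CH₂=CHCH₂–OTf > CH₂=CHCH₂–I > CH₂=CHCH₂–Cl > CH₂=CHCH₂–ONO₂ > CH₂=CHCH₂–OCHO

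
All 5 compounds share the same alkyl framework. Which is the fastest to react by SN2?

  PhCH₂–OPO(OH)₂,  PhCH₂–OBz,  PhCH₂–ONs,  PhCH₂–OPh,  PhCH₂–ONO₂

The skeletons are identical, so relative rate is governed entirely by leaving-group ability.
A good leaving group is a weak base: the lower the pKₐ of its conjugate acid, the more readily it departs.
PhCH₂–ONs loses ONs⁻: pKₐ(p-O₂NC₆H₄SO₃H) ≈ -3.5
PhCH₂–ONO₂ loses NO₃⁻: pKₐ(HNO₃) ≈ -1.3
PhCH₂–OPO(OH)₂ loses H₂PO₄⁻: pKₐ(H₃PO₄) ≈ 2.1
PhCH₂–OBz loses PhCOO⁻: pKₐ(C₆H₅COOH) ≈ 4.2
PhCH₂–OPh loses PhO⁻: pKₐ(C₆H₅OH (phenol)) ≈ 10

PhCH₂–ONs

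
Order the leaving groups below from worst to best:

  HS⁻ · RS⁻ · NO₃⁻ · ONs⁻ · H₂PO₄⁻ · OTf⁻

RS⁻ < HS⁻ < H₂PO₄⁻ < NO₃⁻ < ONs⁻ < OTf⁻

A good leaving group is a weak base: the lower the pKₐ of its conjugate acid, the more readily it departs.
OTf⁻: pKₐ(CF₃SO₃H (triflic acid)) ≈ -14
ONs⁻: pKₐ(p-O₂NC₆H₄SO₃H) ≈ -3.5
NO₃⁻: pKₐ(HNO₃) ≈ -1.3
H₂PO₄⁻: pKₐ(H₃PO₄) ≈ 2.1
HS⁻: pKₐ(H₂S) ≈ 7
RS⁻: pKₐ(RSH (a thiol)) ≈ 10.5
The question asks for worst first, so the sequence is read in increasing leaving-group ability.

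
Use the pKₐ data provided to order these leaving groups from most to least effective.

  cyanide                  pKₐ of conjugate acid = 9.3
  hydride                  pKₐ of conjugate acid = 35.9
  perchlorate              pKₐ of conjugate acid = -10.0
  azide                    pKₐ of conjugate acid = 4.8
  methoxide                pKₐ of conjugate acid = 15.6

Lower conjugate-acid pKₐ ⇒ weaker base ⇒ better leaving group.
Sorting by the given values: perchlorate (-10.0), azide (4.8), cyanide (9.3), methoxide (15.6), hydride (35.9).

perchlorate > azide > cyanide > methoxide > hydride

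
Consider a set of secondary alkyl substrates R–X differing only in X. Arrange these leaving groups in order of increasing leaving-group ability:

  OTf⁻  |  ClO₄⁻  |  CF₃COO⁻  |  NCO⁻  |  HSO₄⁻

NCO⁻ < CF₃COO⁻ < HSO₄⁻ < ClO₄⁻ < OTf⁻

The more stable X⁻ (or X) is on its own — i.e. the weaker a base it is — the better a leaving group it makes.
OTf⁻: pKₐ(CF₃SO₃H (triflic acid)) ≈ -14 — charge spread over three oxygens and a CF₃ group; the premier leaving group in synthesis
ClO₄⁻: pKₐ(HClO₄) ≈ -10 — extremely weak base; rarely used for safety reasons
HSO₄⁻: pKₐ(H₂SO₄) ≈ -3
CF₃COO⁻: pKₐ(CF₃COOH) ≈ 0.2 — strongly electron-withdrawing CF₃ stabilises the carboxylate
NCO⁻: pKₐ(HOCN) ≈ 3.5 — resonance between N and O
Listed from poorest to best leaving group as asked.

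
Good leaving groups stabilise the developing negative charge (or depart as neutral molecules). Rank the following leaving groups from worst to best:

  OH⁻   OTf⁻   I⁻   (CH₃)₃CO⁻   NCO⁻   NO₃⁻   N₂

(CH₃)₃CO⁻ < OH⁻ < NCO⁻ < NO₃⁻ < I⁻ < OTf⁻ < N₂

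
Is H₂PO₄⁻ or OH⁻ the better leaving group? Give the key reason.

H₂PO₄⁻ is the better leaving group.
pKₐ(H₃PO₄) ≈ 2.1 versus pKₐ(H₂O) ≈ 15.7: H₂PO₄⁻ is the much weaker base.
Moderate base; biological leaving group after further activation.

H₂PO₄⁻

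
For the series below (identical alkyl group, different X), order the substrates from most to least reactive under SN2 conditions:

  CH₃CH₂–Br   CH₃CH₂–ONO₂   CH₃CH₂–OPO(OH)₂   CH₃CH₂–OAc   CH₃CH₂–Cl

With the same alkyl group throughout, only the leaving group differentiates the rates.
A good leaving group is a weak base: the lower the pKₐ of its conjugate acid, the more readily it departs.
CH₃CH₂–Br loses Br⁻: pKₐ(HBr) ≈ -9
CH₃CH₂–Cl loses Cl⁻: pKₐ(HCl) ≈ -7
CH₃CH₂–ONO₂ loses NO₃⁻: pKₐ(HNO₃) ≈ -1.3
CH₃CH₂–OPO(OH)₂ loses H₂PO₄⁻: pKₐ(H₃PO₄) ≈ 2.1
CH₃CH₂–OAc loses AcO⁻: pKₐ(CH₃COOH) ≈ 4.8

CH₃CH₂–Br > CH₃CH₂–Cl > CH₃CH₂–ONO₂ > CH₃CH₂–OPO(OH)₂ > CH₃CH₂–OAc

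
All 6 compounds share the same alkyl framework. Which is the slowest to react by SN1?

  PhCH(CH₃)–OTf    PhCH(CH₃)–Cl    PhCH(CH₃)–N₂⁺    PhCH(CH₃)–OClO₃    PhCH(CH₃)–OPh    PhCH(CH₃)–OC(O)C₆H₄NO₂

With the same alkyl group throughout, only the leaving group differentiates the rates.
The more stable X⁻ (or X) is on its own — i.e. the weaker a base it is — the better a leaving group it makes.
PhCH(CH₃)–N₂⁺ loses N₂: no meaningful conjugate acid; N₂ departs as an exceptionally stable neutral molecule
PhCH(CH₃)–OTf loses OTf⁻: pKₐ(CF₃SO₃H (triflic acid)) ≈ -14
PhCH(CH₃)–OClO₃ loses ClO₄⁻: pKₐ(HClO₄) ≈ -10
PhCH(CH₃)–Cl loses Cl⁻: pKₐ(HCl) ≈ -7
PhCH(CH₃)–OC(O)C₆H₄NO₂ loses p-O₂N–C₆H₄–COO⁻: pKₐ(p-nitrobenzoic acid) ≈ 3.4
PhCH(CH₃)–OPh loses PhO⁻: pKₐ(C₆H₅OH (phenol)) ≈ 10

PhCH(CH₃)–OPh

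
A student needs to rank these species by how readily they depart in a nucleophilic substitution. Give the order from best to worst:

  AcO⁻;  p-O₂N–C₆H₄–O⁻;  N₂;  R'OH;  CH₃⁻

N₂ > R'OH > AcO⁻ > p-O₂N–C₆H₄–O⁻ > CH₃⁻

Leaving-group ability tracks the stability of the departed species; conjugate-acid pKₐ is the usual yardstick (lower pKₐ → better LG).
N₂: no meaningful conjugate acid; N₂ departs as an exceptionally stable neutral molecule
R'OH: pKₐ(R'OH₂⁺) ≈ -2.4
AcO⁻: pKₐ(CH₃COOH) ≈ 4.8
p-O₂N–C₆H₄–O⁻: pKₐ(p-nitrophenol) ≈ 7.2
CH₃⁻: pKₐ(CH₄) ≈ 48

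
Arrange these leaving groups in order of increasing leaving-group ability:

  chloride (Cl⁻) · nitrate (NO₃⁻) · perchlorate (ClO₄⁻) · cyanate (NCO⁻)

cyanate (NCO⁻) < nitrate (NO₃⁻) < chloride (Cl⁻) < perchlorate (ClO₄⁻)

Leaving-group ability tracks the stability of the departed species; conjugate-acid pKₐ is the usual yardstick (lower pKₐ → better LG).
perchlorate (ClO₄⁻): pKₐ(HClO₄) ≈ -10
chloride (Cl⁻): pKₐ(HCl) ≈ -7 — moderately weak base
nitrate (NO₃⁻): pKₐ(HNO₃) ≈ -1.3 — resonance-delocalised over three oxygens
cyanate (NCO⁻): pKₐ(HOCN) ≈ 3.5
The question asks for worst first, so the sequence is read in increasing leaving-group ability.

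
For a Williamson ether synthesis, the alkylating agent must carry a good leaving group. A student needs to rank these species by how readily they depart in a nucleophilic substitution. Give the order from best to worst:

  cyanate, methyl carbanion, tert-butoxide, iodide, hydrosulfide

Leaving-group ability tracks the stability of the departed species; conjugate-acid pKₐ is the usual yardstick (lower pKₐ → better LG).
iodide: pKₐ(HI) ≈ -10
cyanate: pKₐ(HOCN) ≈ 3.5 — resonance between N and O
hydrosulfide: pKₐ(H₂S) ≈ 7 — larger and more polarisable than the oxygen analogue
tert-butoxide: pKₐ(t-BuOH) ≈ 18
methyl carbanion: pKₐ(CH₄) ≈ 48 — unstabilised carbanion; the worst conceivable leaving group

iodide > cyanate > hydrosulfide > tert-butoxide > methyl carbanion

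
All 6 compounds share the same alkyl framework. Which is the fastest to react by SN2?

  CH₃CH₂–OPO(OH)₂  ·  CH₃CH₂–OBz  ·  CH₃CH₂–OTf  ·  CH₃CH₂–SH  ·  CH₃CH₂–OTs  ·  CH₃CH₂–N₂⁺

CH₃CH₂–N₂⁺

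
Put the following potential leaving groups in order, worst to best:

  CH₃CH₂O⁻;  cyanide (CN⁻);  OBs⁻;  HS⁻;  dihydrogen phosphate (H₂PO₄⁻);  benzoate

CH₃CH₂O⁻ < cyanide (CN⁻) < HS⁻ < benzoate < dihydrogen phosphate (H₂PO₄⁻) < OBs⁻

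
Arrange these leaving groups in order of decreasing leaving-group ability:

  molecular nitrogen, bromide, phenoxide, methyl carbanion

molecular nitrogen > bromide > phenoxide > methyl carbanion

molecular nitrogen: no meaningful conjugate acid; N₂ departs as an exceptionally stable neutral molecule
bromide: pKₐ(HBr) ≈ -9 — weak base; good leaving group
phenoxide: pKₐ(C₆H₅OH (phenol)) ≈ 10 — resonance into the ring helps, but still a poor LG
methyl carbanion: pKₐ(CH₄) ≈ 48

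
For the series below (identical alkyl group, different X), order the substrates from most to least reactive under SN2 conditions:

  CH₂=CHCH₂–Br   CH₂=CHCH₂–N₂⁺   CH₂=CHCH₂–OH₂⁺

CH₂=CHCH₂–N₂⁺ > CH₂=CHCH₂–Br > CH₂=CHCH₂–OH₂⁺

Same R in every case — rank the leaving groups.
The more stable X⁻ (or X) is on its own — i.e. the weaker a base it is — the better a leaving group it makes.
CH₂=CHCH₂–N₂⁺ loses N₂: no meaningful conjugate acid; N₂ departs as an exceptionally stable neutral molecule
CH₂=CHCH₂–Br loses Br⁻: pKₐ(HBr) ≈ -9
CH₂=CHCH₂–OH₂⁺ loses H₂O: pKₐ(H₃O⁺) ≈ -1.7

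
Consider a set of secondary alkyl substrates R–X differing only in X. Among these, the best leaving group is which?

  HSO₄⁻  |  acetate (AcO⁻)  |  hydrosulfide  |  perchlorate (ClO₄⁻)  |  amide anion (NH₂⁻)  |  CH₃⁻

Leaving-group ability tracks the stability of the departed species; conjugate-acid pKₐ is the usual yardstick (lower pKₐ → better LG).
perchlorate (ClO₄⁻): pKₐ(HClO₄) ≈ -10
HSO₄⁻: pKₐ(H₂SO₄) ≈ -3
acetate (AcO⁻): pKₐ(CH₃COOH) ≈ 4.8
hydrosulfide: pKₐ(H₂S) ≈ 7
amide anion (NH₂⁻): pKₐ(NH₃) ≈ 38
CH₃⁻: pKₐ(CH₄) ≈ 48

perchlorate (ClO₄⁻)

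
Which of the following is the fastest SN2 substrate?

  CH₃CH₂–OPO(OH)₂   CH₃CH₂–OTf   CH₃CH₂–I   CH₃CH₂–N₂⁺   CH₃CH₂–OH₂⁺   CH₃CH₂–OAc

CH₃CH₂–N₂⁺

Identical carbon frameworks mean the comparison reduces to leaving-group quality.
Rank by basicity of the departing species: weakest base leaves most easily.
CH₃CH₂–N₂⁺ loses N₂: no meaningful conjugate acid; N₂ departs as an exceptionally stable neutral molecule
CH₃CH₂–OTf loses OTf⁻: pKₐ(CF₃SO₃H (triflic acid)) ≈ -14
CH₃CH₂–I loses I⁻: pKₐ(HI) ≈ -10
CH₃CH₂–OH₂⁺ loses H₂O: pKₐ(H₃O⁺) ≈ -1.7
CH₃CH₂–OPO(OH)₂ loses H₂PO₄⁻: pKₐ(H₃PO₄) ≈ 2.1
CH₃CH₂–OAc loses AcO⁻: pKₐ(CH₃COOH) ≈ 4.8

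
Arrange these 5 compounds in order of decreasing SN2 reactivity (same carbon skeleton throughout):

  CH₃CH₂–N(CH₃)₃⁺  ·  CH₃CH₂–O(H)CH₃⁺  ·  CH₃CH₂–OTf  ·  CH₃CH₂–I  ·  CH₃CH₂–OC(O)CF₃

CH₃CH₂–OTf > CH₃CH₂–I > CH₃CH₂–O(H)CH₃⁺ > CH₃CH₂–OC(O)CF₃ > CH₃CH₂–N(CH₃)₃⁺

The skeletons are identical, so relative rate is governed entirely by leaving-group ability.
Leaving-group ability tracks the stability of the departed species; conjugate-acid pKₐ is the usual yardstick (lower pKₐ → better LG).
CH₃CH₂–OTf loses OTf⁻: pKₐ(CF₃SO₃H (triflic acid)) ≈ -14
CH₃CH₂–I loses I⁻: pKₐ(HI) ≈ -10
CH₃CH₂–O(H)CH₃⁺ loses R'OH: pKₐ(R'OH₂⁺) ≈ -2.4
CH₃CH₂–OC(O)CF₃ loses CF₃COO⁻: pKₐ(CF₃COOH) ≈ 0.2
CH₃CH₂–N(CH₃)₃⁺ loses NR'₃: pKₐ(R'₃NH⁺) ≈ 10.7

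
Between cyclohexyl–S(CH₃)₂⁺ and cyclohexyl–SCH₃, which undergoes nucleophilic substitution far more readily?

cyclohexyl–S(CH₃)₂⁺

From cyclohexyl–SCH₃ the departing group would be RS⁻ (pKₐ(RSH (a thiol)) ≈ 10.5). Moderately basic; rarely leaves without activation.
From cyclohexyl–S(CH₃)₂⁺ the leaving group is SR'₂ (pKₐ(R'₂SH⁺) ≈ -7). Neutral; leaves from a sulfonium salt (R–SR'₂⁺).
(In practice cyclohexyl–S(CH₃)₂⁺ is made from cyclohexyl–SCH₃ by S-methylation with CH₃I, allowing neutral dimethyl sulfide, rather than methanethiolate, to depart.)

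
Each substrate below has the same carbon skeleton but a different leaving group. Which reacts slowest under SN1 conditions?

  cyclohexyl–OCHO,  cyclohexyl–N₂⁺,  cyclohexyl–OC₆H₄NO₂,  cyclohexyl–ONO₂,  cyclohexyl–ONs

cyclohexyl–OC₆H₄NO₂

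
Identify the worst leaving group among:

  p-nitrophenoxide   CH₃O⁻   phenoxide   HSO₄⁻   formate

Rank by basicity of the departing species: weakest base leaves most easily.
HSO₄⁻: pKₐ(H₂SO₄) ≈ -3
formate: pKₐ(HCOOH) ≈ 3.8
p-nitrophenoxide: pKₐ(p-nitrophenol) ≈ 7.2
phenoxide: pKₐ(C₆H₅OH (phenol)) ≈ 10
CH₃O⁻: pKₐ(CH₃OH) ≈ 15.5

CH₃O⁻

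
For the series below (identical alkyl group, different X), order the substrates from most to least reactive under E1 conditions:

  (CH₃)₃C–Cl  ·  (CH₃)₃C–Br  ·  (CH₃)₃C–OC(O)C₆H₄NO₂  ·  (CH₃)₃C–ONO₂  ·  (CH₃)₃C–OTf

(CH₃)₃C–OTf > (CH₃)₃C–Br > (CH₃)₃C–Cl > (CH₃)₃C–ONO₂ > (CH₃)₃C–OC(O)C₆H₄NO₂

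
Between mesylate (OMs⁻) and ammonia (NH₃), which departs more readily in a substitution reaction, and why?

mesylate (OMs⁻)

mesylate (OMs⁻) is the better leaving group.
pKₐ(CH₃SO₃H (MsOH)) ≈ -1.9 versus pKₐ(NH₄⁺) ≈ 9.2: mesylate (OMs⁻) is the much weaker base.
Resonance-delocalised alkanesulfonate.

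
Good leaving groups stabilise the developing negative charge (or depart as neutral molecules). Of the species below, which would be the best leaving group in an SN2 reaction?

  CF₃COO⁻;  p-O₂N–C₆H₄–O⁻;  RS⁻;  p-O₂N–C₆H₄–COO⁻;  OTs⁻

OTs⁻: pKₐ(p-CH₃C₆H₄SO₃H (TsOH)) ≈ -2.8
CF₃COO⁻: pKₐ(CF₃COOH) ≈ 0.2
p-O₂N–C₆H₄–COO⁻: pKₐ(p-nitrobenzoic acid) ≈ 3.4
p-O₂N–C₆H₄–O⁻: pKₐ(p-nitrophenol) ≈ 7.2
RS⁻: pKₐ(RSH (a thiol)) ≈ 10.5

OTs⁻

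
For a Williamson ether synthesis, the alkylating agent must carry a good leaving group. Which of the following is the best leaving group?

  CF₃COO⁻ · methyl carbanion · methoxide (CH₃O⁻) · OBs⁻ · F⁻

OBs⁻: pKₐ(p-BrC₆H₄SO₃H) ≈ -2.8
CF₃COO⁻: pKₐ(CF₃COOH) ≈ 0.2
F⁻: pKₐ(HF) ≈ 3.2
methoxide (CH₃O⁻): pKₐ(CH₃OH) ≈ 15.5
methyl carbanion: pKₐ(CH₄) ≈ 48

OBs⁻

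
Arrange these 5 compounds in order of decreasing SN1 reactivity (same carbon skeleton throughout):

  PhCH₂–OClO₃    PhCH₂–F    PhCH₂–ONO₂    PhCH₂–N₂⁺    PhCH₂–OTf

PhCH₂–N₂⁺ > PhCH₂–OTf > PhCH₂–OClO₃ > PhCH₂–ONO₂ > PhCH₂–F

Identical carbon frameworks mean the comparison reduces to leaving-group quality.
A good leaving group is a weak base: the lower the pKₐ of its conjugate acid, the more readily it departs.
PhCH₂–N₂⁺ loses N₂: no meaningful conjugate acid; N₂ departs as an exceptionally stable neutral molecule
PhCH₂–OTf loses OTf⁻: pKₐ(CF₃SO₃H (triflic acid)) ≈ -14
PhCH₂–OClO₃ loses ClO₄⁻: pKₐ(HClO₄) ≈ -10
PhCH₂–ONO₂ loses NO₃⁻: pKₐ(HNO₃) ≈ -1.3
PhCH₂–F loses F⁻: pKₐ(HF) ≈ 3.2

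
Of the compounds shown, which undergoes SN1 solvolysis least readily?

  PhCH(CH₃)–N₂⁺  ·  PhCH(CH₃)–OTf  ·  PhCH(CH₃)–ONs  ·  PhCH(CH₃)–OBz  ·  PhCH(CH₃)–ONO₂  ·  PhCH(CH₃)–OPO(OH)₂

The skeletons are identical, so relative rate is governed entirely by leaving-group ability.
Leaving-group ability tracks the stability of the departed species; conjugate-acid pKₐ is the usual yardstick (lower pKₐ → better LG).
PhCH(CH₃)–N₂⁺ loses N₂: no meaningful conjugate acid; N₂ departs as an exceptionally stable neutral molecule
PhCH(CH₃)–OTf loses OTf⁻: pKₐ(CF₃SO₃H (triflic acid)) ≈ -14
PhCH(CH₃)–ONs loses ONs⁻: pKₐ(p-O₂NC₆H₄SO₃H) ≈ -3.5
PhCH(CH₃)–ONO₂ loses NO₃⁻: pKₐ(HNO₃) ≈ -1.3
PhCH(CH₃)–OPO(OH)₂ loses H₂PO₄⁻: pKₐ(H₃PO₄) ≈ 2.1
PhCH(CH₃)–OBz loses PhCOO⁻: pKₐ(C₆H₅COOH) ≈ 4.2

PhCH(CH₃)–OBz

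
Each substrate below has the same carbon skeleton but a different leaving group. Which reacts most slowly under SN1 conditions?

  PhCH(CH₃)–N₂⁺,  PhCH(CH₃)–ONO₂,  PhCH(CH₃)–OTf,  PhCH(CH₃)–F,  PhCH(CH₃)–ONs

The skeletons are identical, so relative rate is governed entirely by leaving-group ability.
The more stable X⁻ (or X) is on its own — i.e. the weaker a base it is — the better a leaving group it makes.
PhCH(CH₃)–N₂⁺ loses N₂: no meaningful conjugate acid; N₂ departs as an exceptionally stable neutral molecule
PhCH(CH₃)–OTf loses OTf⁻: pKₐ(CF₃SO₃H (triflic acid)) ≈ -14
PhCH(CH₃)–ONs loses ONs⁻: pKₐ(p-O₂NC₆H₄SO₃H) ≈ -3.5
PhCH(CH₃)–ONO₂ loses NO₃⁻: pKₐ(HNO₃) ≈ -1.3
PhCH(CH₃)–F loses F⁻: pKₐ(HF) ≈ 3.2

PhCH(CH₃)–F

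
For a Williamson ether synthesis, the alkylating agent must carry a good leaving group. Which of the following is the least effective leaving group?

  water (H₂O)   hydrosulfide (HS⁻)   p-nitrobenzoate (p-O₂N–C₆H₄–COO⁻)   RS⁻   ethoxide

ethoxide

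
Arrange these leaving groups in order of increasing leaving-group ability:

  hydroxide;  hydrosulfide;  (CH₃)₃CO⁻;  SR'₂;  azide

SR'₂: pKₐ(R'₂SH⁺) ≈ -7 — neutral; leaves from a sulfonium salt (R–SR'₂⁺)
azide: pKₐ(HN₃) ≈ 4.7 — linear, resonance-stabilised
hydrosulfide: pKₐ(H₂S) ≈ 7 — larger and more polarisable than the oxygen analogue
hydroxide: pKₐ(H₂O) ≈ 15.7 — strong base; essentially never leaves without prior activation
(CH₃)₃CO⁻: pKₐ(t-BuOH) ≈ 18 — bulky, strongly basic alkoxide
Reversing gives the worst-to-best order requested.

(CH₃)₃CO⁻ < hydroxide < hydrosulfide < azide < SR'₂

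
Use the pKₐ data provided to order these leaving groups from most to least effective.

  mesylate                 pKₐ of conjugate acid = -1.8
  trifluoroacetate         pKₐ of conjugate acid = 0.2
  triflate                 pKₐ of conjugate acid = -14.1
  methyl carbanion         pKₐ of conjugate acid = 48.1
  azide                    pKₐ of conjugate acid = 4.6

triflate > mesylate > trifluoroacetate > azide > methyl carbanion

Lower conjugate-acid pKₐ ⇒ weaker base ⇒ better leaving group.
Sorting by the given values: triflate (-14.1), mesylate (-1.8), trifluoroacetate (0.2), azide (4.6), methyl carbanion (48.1).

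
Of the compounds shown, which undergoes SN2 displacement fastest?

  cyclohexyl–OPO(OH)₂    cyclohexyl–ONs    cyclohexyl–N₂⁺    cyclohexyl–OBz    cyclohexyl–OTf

cyclohexyl–N₂⁺

With the same alkyl group throughout, only the leaving group differentiates the rates.
Leaving-group ability tracks the stability of the departed species; conjugate-acid pKₐ is the usual yardstick (lower pKₐ → better LG).
cyclohexyl–N₂⁺ loses N₂: no meaningful conjugate acid; N₂ departs as an exceptionally stable neutral molecule
cyclohexyl–OTf loses OTf⁻: pKₐ(CF₃SO₃H (triflic acid)) ≈ -14
cyclohexyl–ONs loses ONs⁻: pKₐ(p-O₂NC₆H₄SO₃H) ≈ -3.5
cyclohexyl–OPO(OH)₂ loses H₂PO₄⁻: pKₐ(H₃PO₄) ≈ 2.1
cyclohexyl–OBz loses PhCOO⁻: pKₐ(C₆H₅COOH) ≈ 4.2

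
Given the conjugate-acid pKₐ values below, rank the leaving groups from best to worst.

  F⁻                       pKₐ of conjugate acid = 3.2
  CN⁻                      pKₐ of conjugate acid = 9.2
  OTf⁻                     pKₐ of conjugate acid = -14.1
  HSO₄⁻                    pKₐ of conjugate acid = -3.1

OTf⁻ > HSO₄⁻ > F⁻ > CN⁻

Lower conjugate-acid pKₐ ⇒ weaker base ⇒ better leaving group.
Sorting by the given values: OTf⁻ (-14.1), HSO₄⁻ (-3.1), F⁻ (3.2), CN⁻ (9.2).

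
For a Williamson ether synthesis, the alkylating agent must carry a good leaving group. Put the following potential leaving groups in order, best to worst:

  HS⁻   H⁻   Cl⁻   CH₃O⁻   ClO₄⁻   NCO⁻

ClO₄⁻ > Cl⁻ > NCO⁻ > HS⁻ > CH₃O⁻ > H⁻

Leaving-group ability tracks the stability of the departed species; conjugate-acid pKₐ is the usual yardstick (lower pKₐ → better LG).
ClO₄⁻: pKₐ(HClO₄) ≈ -10
Cl⁻: pKₐ(HCl) ≈ -7
NCO⁻: pKₐ(HOCN) ≈ 3.5 — resonance between N and O
HS⁻: pKₐ(H₂S) ≈ 7 — larger and more polarisable than the oxygen analogue
CH₃O⁻: pKₐ(CH₃OH) ≈ 15.5 — strong base; alkoxides do not leave unassisted
H⁻: pKₐ(H₂) ≈ 36 — extremely strong base; leaves only in special hydride-transfer contexts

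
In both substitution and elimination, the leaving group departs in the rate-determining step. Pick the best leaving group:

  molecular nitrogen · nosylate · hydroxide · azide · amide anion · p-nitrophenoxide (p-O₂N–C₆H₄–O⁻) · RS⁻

Leaving-group ability tracks the stability of the departed species; conjugate-acid pKₐ is the usual yardstick (lower pKₐ → better LG).
molecular nitrogen: no meaningful conjugate acid; N₂ departs as an exceptionally stable neutral molecule
nosylate: pKₐ(p-O₂NC₆H₄SO₃H) ≈ -3.5
azide: pKₐ(HN₃) ≈ 4.7
p-nitrophenoxide (p-O₂N–C₆H₄–O⁻): pKₐ(p-nitrophenol) ≈ 7.2
RS⁻: pKₐ(RSH (a thiol)) ≈ 10.5
hydroxide: pKₐ(H₂O) ≈ 15.7
amide anion: pKₐ(NH₃) ≈ 38

molecular nitrogen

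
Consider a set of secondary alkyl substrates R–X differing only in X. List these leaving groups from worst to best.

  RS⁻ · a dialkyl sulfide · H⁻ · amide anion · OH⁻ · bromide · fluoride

amide anion < H⁻ < OH⁻ < RS⁻ < fluoride < a dialkyl sulfide < bromide

The more stable X⁻ (or X) is on its own — i.e. the weaker a base it is — the better a leaving group it makes.
bromide: pKₐ(HBr) ≈ -9
a dialkyl sulfide: pKₐ(R'₂SH⁺) ≈ -7 — neutral; leaves from a sulfonium salt (R–SR'₂⁺)
fluoride: pKₐ(HF) ≈ 3.2
RS⁻: pKₐ(RSH (a thiol)) ≈ 10.5 — moderately basic; rarely leaves without activation
OH⁻: pKₐ(H₂O) ≈ 15.7 — strong base; essentially never leaves without prior activation
H⁻: pKₐ(H₂) ≈ 36 — extremely strong base; leaves only in special hydride-transfer contexts
amide anion: pKₐ(NH₃) ≈ 38 — extremely strong base; never a leaving group
Listed from poorest to best leaving group as asked.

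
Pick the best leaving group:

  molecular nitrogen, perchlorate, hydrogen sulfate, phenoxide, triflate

molecular nitrogen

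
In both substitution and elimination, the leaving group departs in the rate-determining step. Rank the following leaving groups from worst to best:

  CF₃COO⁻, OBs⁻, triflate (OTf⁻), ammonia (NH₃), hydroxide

hydroxide < ammonia (NH₃) < CF₃COO⁻ < OBs⁻ < triflate (OTf⁻)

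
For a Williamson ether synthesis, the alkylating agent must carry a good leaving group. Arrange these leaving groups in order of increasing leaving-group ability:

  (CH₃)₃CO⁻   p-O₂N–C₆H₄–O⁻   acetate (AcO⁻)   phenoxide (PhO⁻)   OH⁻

acetate (AcO⁻): pKₐ(CH₃COOH) ≈ 4.8
p-O₂N–C₆H₄–O⁻: pKₐ(p-nitrophenol) ≈ 7.2
phenoxide (PhO⁻): pKₐ(C₆H₅OH (phenol)) ≈ 10
OH⁻: pKₐ(H₂O) ≈ 15.7
(CH₃)₃CO⁻: pKₐ(t-BuOH) ≈ 18
Listed from poorest to best leaving group as asked.

(CH₃)₃CO⁻ < OH⁻ < phenoxide (PhO⁻) < p-O₂N–C₆H₄–O⁻ < acetate (AcO⁻)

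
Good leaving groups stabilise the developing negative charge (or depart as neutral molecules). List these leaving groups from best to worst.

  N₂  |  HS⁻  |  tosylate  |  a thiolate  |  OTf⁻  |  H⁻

Leaving-group ability tracks the stability of the departed species; conjugate-acid pKₐ is the usual yardstick (lower pKₐ → better LG).
N₂: no meaningful conjugate acid; N₂ departs as an exceptionally stable neutral molecule
OTf⁻: pKₐ(CF₃SO₃H (triflic acid)) ≈ -14 — charge spread over three oxygens and a CF₃ group; the premier leaving group in synthesis
tosylate: pKₐ(p-CH₃C₆H₄SO₃H (TsOH)) ≈ -2.8
HS⁻: pKₐ(H₂S) ≈ 7 — larger and more polarisable than the oxygen analogue
a thiolate: pKₐ(RSH (a thiol)) ≈ 10.5
H⁻: pKₐ(H₂) ≈ 36

N₂ > OTf⁻ > tosylate > HS⁻ > a thiolate > H⁻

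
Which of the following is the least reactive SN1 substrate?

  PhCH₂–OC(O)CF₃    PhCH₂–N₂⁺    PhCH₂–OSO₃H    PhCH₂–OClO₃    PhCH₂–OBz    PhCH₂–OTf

PhCH₂–OBz

Same R in every case — rank the leaving groups.
The more stable X⁻ (or X) is on its own — i.e. the weaker a base it is — the better a leaving group it makes.
PhCH₂–N₂⁺ loses N₂: no meaningful conjugate acid; N₂ departs as an exceptionally stable neutral molecule
PhCH₂–OTf loses OTf⁻: pKₐ(CF₃SO₃H (triflic acid)) ≈ -14
PhCH₂–OClO₃ loses ClO₄⁻: pKₐ(HClO₄) ≈ -10
PhCH₂–OSO₃H loses HSO₄⁻: pKₐ(H₂SO₄) ≈ -3
PhCH₂–OC(O)CF₃ loses CF₃COO⁻: pKₐ(CF₃COOH) ≈ 0.2
PhCH₂–OBz loses PhCOO⁻: pKₐ(C₆H₅COOH) ≈ 4.2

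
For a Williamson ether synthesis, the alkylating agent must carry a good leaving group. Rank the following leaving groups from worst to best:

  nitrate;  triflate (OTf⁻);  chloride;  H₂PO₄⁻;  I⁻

Leaving-group ability tracks the stability of the departed species; conjugate-acid pKₐ is the usual yardstick (lower pKₐ → better LG).
triflate (OTf⁻): pKₐ(CF₃SO₃H (triflic acid)) ≈ -14 — charge spread over three oxygens and a CF₃ group; the premier leaving group in synthesis
I⁻: pKₐ(HI) ≈ -10 — large, highly polarisable; very weak base
chloride: pKₐ(HCl) ≈ -7
nitrate: pKₐ(HNO₃) ≈ -1.3
H₂PO₄⁻: pKₐ(H₃PO₄) ≈ 2.1
Reversing gives the worst-to-best order requested.

H₂PO₄⁻ < nitrate < chloride < I⁻ < triflate (OTf⁻)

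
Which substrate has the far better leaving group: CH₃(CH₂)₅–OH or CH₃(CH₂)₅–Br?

CH₃(CH₂)₅–Br

From CH₃(CH₂)₅–OH the departing group would be OH⁻ (pKₐ(H₂O) ≈ 15.7). Strong base; essentially never leaves without prior activation.
From CH₃(CH₂)₅–Br the leaving group is Br⁻ (pKₐ(HBr) ≈ -9). Weak base; good leaving group.
(In practice CH₃(CH₂)₅–Br is made from CH₃(CH₂)₅–OH by treatment with PBr₃, replacing the hydroxyl with bromide.)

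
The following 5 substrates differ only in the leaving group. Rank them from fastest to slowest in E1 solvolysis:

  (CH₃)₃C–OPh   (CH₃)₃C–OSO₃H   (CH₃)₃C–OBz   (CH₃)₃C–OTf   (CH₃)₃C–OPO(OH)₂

Same R in every case — rank the leaving groups.
Leaving-group ability tracks the stability of the departed species; conjugate-acid pKₐ is the usual yardstick (lower pKₐ → better LG).
(CH₃)₃C–OTf loses OTf⁻: pKₐ(CF₃SO₃H (triflic acid)) ≈ -14
(CH₃)₃C–OSO₃H loses HSO₄⁻: pKₐ(H₂SO₄) ≈ -3
(CH₃)₃C–OPO(OH)₂ loses H₂PO₄⁻: pKₐ(H₃PO₄) ≈ 2.1
(CH₃)₃C–OBz loses PhCOO⁻: pKₐ(C₆H₅COOH) ≈ 4.2
(CH₃)₃C–OPh loses PhO⁻: pKₐ(C₆H₅OH (phenol)) ≈ 10

(CH₃)₃C–OTf > (CH₃)₃C–OSO₃H > (CH₃)₃C–OPO(OH)₂ > (CH₃)₃C–OBz > (CH₃)₃C–OPh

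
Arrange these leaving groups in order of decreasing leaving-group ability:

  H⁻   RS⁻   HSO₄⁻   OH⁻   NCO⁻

HSO₄⁻ > NCO⁻ > RS⁻ > OH⁻ > H⁻

HSO₄⁻: pKₐ(H₂SO₄) ≈ -3 — conjugate base of a strong mineral acid
NCO⁻: pKₐ(HOCN) ≈ 3.5
RS⁻: pKₐ(RSH (a thiol)) ≈ 10.5
OH⁻: pKₐ(H₂O) ≈ 15.7 — strong base; essentially never leaves without prior activation
H⁻: pKₐ(H₂) ≈ 36 — extremely strong base; leaves only in special hydride-transfer contexts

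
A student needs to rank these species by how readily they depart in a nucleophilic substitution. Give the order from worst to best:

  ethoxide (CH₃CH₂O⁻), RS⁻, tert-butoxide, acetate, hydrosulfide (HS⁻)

Leaving-group ability tracks the stability of the departed species; conjugate-acid pKₐ is the usual yardstick (lower pKₐ → better LG).
acetate: pKₐ(CH₃COOH) ≈ 4.8 — resonance-stabilised but still a weak base
hydrosulfide (HS⁻): pKₐ(H₂S) ≈ 7
RS⁻: pKₐ(RSH (a thiol)) ≈ 10.5
ethoxide (CH₃CH₂O⁻): pKₐ(CH₃CH₂OH) ≈ 16 — strong base; alkoxides do not leave unassisted
tert-butoxide: pKₐ(t-BuOH) ≈ 18 — bulky, strongly basic alkoxide
Reversing gives the worst-to-best order requested.

tert-butoxide < ethoxide (CH₃CH₂O⁻) < RS⁻ < hydrosulfide (HS⁻) < acetate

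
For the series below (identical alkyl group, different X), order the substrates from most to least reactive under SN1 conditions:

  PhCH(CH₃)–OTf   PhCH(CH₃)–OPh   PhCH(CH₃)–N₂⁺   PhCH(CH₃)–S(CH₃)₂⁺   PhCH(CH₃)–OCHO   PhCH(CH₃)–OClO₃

Identical carbon frameworks mean the comparison reduces to leaving-group quality.
Rank by basicity of the departing species: weakest base leaves most easily.
PhCH(CH₃)–N₂⁺ loses N₂: no meaningful conjugate acid; N₂ departs as an exceptionally stable neutral molecule
PhCH(CH₃)–OTf loses OTf⁻: pKₐ(CF₃SO₃H (triflic acid)) ≈ -14
PhCH(CH₃)–OClO₃ loses ClO₄⁻: pKₐ(HClO₄) ≈ -10
PhCH(CH₃)–S(CH₃)₂⁺ loses SR'₂: pKₐ(R'₂SH⁺) ≈ -7
PhCH(CH₃)–OCHO loses HCOO⁻: pKₐ(HCOOH) ≈ 3.8
PhCH(CH₃)–OPh loses PhO⁻: pKₐ(C₆H₅OH (phenol)) ≈ 10

PhCH(CH₃)–N₂⁺ > PhCH(CH₃)–OTf > PhCH(CH₃)–OClO₃ > PhCH(CH₃)–S(CH₃)₂⁺ > PhCH(CH₃)–OCHO > PhCH(CH₃)–OPh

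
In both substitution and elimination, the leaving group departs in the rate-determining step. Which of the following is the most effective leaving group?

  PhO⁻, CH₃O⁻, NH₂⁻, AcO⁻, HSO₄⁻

The more stable X⁻ (or X) is on its own — i.e. the weaker a base it is — the better a leaving group it makes.
HSO₄⁻: pKₐ(H₂SO₄) ≈ -3
AcO⁻: pKₐ(CH₃COOH) ≈ 4.8
PhO⁻: pKₐ(C₆H₅OH (phenol)) ≈ 10
CH₃O⁻: pKₐ(CH₃OH) ≈ 15.5
NH₂⁻: pKₐ(NH₃) ≈ 38

HSO₄⁻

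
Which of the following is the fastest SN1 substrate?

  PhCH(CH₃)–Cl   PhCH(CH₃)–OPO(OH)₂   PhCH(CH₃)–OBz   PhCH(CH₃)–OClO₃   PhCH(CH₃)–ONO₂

PhCH(CH₃)–OClO₃

Identical carbon frameworks mean the comparison reduces to leaving-group quality.
A good leaving group is a weak base: the lower the pKₐ of its conjugate acid, the more readily it departs.
PhCH(CH₃)–OClO₃ loses ClO₄⁻: pKₐ(HClO₄) ≈ -10
PhCH(CH₃)–Cl loses Cl⁻: pKₐ(HCl) ≈ -7
PhCH(CH₃)–ONO₂ loses NO₃⁻: pKₐ(HNO₃) ≈ -1.3
PhCH(CH₃)–OPO(OH)₂ loses H₂PO₄⁻: pKₐ(H₃PO₄) ≈ 2.1
PhCH(CH₃)–OBz loses PhCOO⁻: pKₐ(C₆H₅COOH) ≈ 4.2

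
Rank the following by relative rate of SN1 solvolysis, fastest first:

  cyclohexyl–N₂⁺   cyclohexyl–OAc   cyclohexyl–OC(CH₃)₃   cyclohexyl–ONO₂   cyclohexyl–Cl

Same R in every case — rank the leaving groups.
A good leaving group is a weak base: the lower the pKₐ of its conjugate acid, the more readily it departs.
cyclohexyl–N₂⁺ loses N₂: no meaningful conjugate acid; N₂ departs as an exceptionally stable neutral molecule
cyclohexyl–Cl loses Cl⁻: pKₐ(HCl) ≈ -7
cyclohexyl–ONO₂ loses NO₃⁻: pKₐ(HNO₃) ≈ -1.3
cyclohexyl–OAc loses AcO⁻: pKₐ(CH₃COOH) ≈ 4.8
cyclohexyl–OC(CH₃)₃ loses (CH₃)₃CO⁻: pKₐ(t-BuOH) ≈ 18

cyclohexyl–N₂⁺ > cyclohexyl–Cl > cyclohexyl–ONO₂ > cyclohexyl–OAc > cyclohexyl–OC(CH₃)₃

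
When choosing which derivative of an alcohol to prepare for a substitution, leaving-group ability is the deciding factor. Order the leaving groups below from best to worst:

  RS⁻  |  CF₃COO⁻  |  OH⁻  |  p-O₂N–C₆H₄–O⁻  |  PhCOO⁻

CF₃COO⁻: pKₐ(CF₃COOH) ≈ 0.2
PhCOO⁻: pKₐ(C₆H₅COOH) ≈ 4.2
p-O₂N–C₆H₄–O⁻: pKₐ(p-nitrophenol) ≈ 7.2
RS⁻: pKₐ(RSH (a thiol)) ≈ 10.5
OH⁻: pKₐ(H₂O) ≈ 15.7

CF₃COO⁻ > PhCOO⁻ > p-O₂N–C₆H₄–O⁻ > RS⁻ > OH⁻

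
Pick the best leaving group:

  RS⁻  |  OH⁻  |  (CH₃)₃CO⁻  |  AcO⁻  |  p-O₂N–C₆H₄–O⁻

A good leaving group is a weak base: the lower the pKₐ of its conjugate acid, the more readily it departs.
AcO⁻: pKₐ(CH₃COOH) ≈ 4.8
p-O₂N–C₆H₄–O⁻: pKₐ(p-nitrophenol) ≈ 7.2
RS⁻: pKₐ(RSH (a thiol)) ≈ 10.5
OH⁻: pKₐ(H₂O) ≈ 15.7
(CH₃)₃CO⁻: pKₐ(t-BuOH) ≈ 18

AcO⁻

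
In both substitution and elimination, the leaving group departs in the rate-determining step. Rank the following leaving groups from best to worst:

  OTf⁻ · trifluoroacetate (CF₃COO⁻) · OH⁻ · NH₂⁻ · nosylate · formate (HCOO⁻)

OTf⁻ > nosylate > trifluoroacetate (CF₃COO⁻) > formate (HCOO⁻) > OH⁻ > NH₂⁻

OTf⁻: pKₐ(CF₃SO₃H (triflic acid)) ≈ -14 — charge spread over three oxygens and a CF₃ group; the premier leaving group in synthesis
nosylate: pKₐ(p-O₂NC₆H₄SO₃H) ≈ -3.5 — p-nitro group further stabilises the sulfonate
trifluoroacetate (CF₃COO⁻): pKₐ(CF₃COOH) ≈ 0.2
formate (HCOO⁻): pKₐ(HCOOH) ≈ 3.8
OH⁻: pKₐ(H₂O) ≈ 15.7 — strong base; essentially never leaves without prior activation
NH₂⁻: pKₐ(NH₃) ≈ 38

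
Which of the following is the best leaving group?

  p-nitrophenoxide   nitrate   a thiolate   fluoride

nitrate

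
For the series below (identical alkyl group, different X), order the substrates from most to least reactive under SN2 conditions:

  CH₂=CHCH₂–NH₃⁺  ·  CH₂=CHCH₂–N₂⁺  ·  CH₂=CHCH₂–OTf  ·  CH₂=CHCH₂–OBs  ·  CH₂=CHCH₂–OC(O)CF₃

The skeletons are identical, so relative rate is governed entirely by leaving-group ability.
Leaving-group ability tracks the stability of the departed species; conjugate-acid pKₐ is the usual yardstick (lower pKₐ → better LG).
CH₂=CHCH₂–N₂⁺ loses N₂: no meaningful conjugate acid; N₂ departs as an exceptionally stable neutral molecule
CH₂=CHCH₂–OTf loses OTf⁻: pKₐ(CF₃SO₃H (triflic acid)) ≈ -14
CH₂=CHCH₂–OBs loses OBs⁻: pKₐ(p-BrC₆H₄SO₃H) ≈ -2.8
CH₂=CHCH₂–OC(O)CF₃ loses CF₃COO⁻: pKₐ(CF₃COOH) ≈ 0.2
CH₂=CHCH₂–NH₃⁺ loses NH₃: pKₐ(NH₄⁺) ≈ 9.2

CH₂=CHCH₂–N₂⁺ > CH₂=CHCH₂–OTf > CH₂=CHCH₂–OBs > CH₂=CHCH₂–OC(O)CF₃ > CH₂=CHCH₂–NH₃⁺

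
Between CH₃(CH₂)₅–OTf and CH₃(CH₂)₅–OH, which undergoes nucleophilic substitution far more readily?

From CH₃(CH₂)₅–OH the departing group would be OH⁻ (pKₐ(H₂O) ≈ 15.7). Strong base; essentially never leaves without prior activation.
From CH₃(CH₂)₅–OTf the leaving group is OTf⁻ (pKₐ(CF₃SO₃H (triflic acid)) ≈ -14). Charge spread over three oxygens and a CF₃ group; the premier leaving group in synthesis.
(In practice CH₃(CH₂)₅–OTf is made from CH₃(CH₂)₅–OH by treatment with Tf₂O / 2,6-lutidine, converting the hydroxyl into a triflate.)

CH₃(CH₂)₅–OTf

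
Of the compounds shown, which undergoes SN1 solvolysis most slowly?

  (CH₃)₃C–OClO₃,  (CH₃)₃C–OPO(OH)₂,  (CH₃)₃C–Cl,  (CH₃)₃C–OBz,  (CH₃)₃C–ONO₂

Identical carbon frameworks mean the comparison reduces to leaving-group quality.
Leaving-group ability tracks the stability of the departed species; conjugate-acid pKₐ is the usual yardstick (lower pKₐ → better LG).
(CH₃)₃C–OClO₃ loses ClO₄⁻: pKₐ(HClO₄) ≈ -10
(CH₃)₃C–Cl loses Cl⁻: pKₐ(HCl) ≈ -7
(CH₃)₃C–ONO₂ loses NO₃⁻: pKₐ(HNO₃) ≈ -1.3
(CH₃)₃C–OPO(OH)₂ loses H₂PO₄⁻: pKₐ(H₃PO₄) ≈ 2.1
(CH₃)₃C–OBz loses PhCOO⁻: pKₐ(C₆H₅COOH) ≈ 4.2

(CH₃)₃C–OBz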